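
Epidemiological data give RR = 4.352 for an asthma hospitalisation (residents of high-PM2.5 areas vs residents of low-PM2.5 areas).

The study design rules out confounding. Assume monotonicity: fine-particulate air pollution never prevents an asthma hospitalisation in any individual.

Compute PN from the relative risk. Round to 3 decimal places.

PN ≈ 0.770

Under exogeneity and monotonicity, PN = (RR − 1) / RR = 1 − 1/RR.
PN = (4.352 − 1) / 4.352 = 3.352 / 4.352 ≈ 0.7702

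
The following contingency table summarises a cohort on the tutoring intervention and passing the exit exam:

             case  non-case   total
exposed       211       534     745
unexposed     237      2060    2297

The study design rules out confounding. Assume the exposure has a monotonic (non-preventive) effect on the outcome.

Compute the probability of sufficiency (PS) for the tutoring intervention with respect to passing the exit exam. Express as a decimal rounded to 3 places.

p₁ = P(outcome | exposed) = 211/745 = 0.28322
p₀ = P(outcome | unexposed) = 237/2297 = 0.10318
Under exogeneity and monotonicity, PS = (p₁ − p₀) / (1 − p₀).
PS = (0.28322 − 0.10318) / (1 − 0.10318) = 0.18004 / 0.89682 ≈ 0.2008

PS ≈ 0.201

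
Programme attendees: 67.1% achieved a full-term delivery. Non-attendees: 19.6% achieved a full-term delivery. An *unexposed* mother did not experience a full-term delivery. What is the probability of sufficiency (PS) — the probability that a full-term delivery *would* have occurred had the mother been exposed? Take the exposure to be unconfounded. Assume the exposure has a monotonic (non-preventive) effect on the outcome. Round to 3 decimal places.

PS ≈ 0.591

p₁ = 0.671, p₀ = 0.196.
Under exogeneity and monotonicity, PS = (p₁ − p₀) / (1 − p₀).
PS = (0.671 − 0.196) / (1 − 0.196) = 0.475 / 0.804 ≈ 0.5908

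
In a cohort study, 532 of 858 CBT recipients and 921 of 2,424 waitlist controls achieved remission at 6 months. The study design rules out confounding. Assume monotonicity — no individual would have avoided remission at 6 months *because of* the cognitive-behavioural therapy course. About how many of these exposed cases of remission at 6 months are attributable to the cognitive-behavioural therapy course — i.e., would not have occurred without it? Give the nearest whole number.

p₁ = P(outcome | exposed) = 532/858 = 0.62005
p₀ = P(outcome | unexposed) = 921/2424 = 0.37995
PN = (p₁ − p₀)/p₁ = (0.62005 − 0.37995) / 0.62005 ≈ 0.38722.
Attributable cases ≈ PN × (exposed cases) = 0.38722 × 532 ≈ 206.00.

about 206 cases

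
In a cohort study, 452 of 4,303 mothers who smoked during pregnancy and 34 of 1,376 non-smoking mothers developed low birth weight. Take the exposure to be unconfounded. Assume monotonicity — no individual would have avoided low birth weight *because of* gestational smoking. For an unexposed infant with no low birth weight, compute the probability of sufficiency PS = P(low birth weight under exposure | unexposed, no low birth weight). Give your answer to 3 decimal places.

PS ≈ 0.082

p₁ = P(outcome | exposed) = 452/4303 = 0.10504
p₀ = P(outcome | unexposed) = 34/1376 = 0.024709
Under exogeneity and monotonicity, PS = (p₁ − p₀) / (1 − p₀).
PS = (0.10504 − 0.024709) / (1 − 0.024709) = 0.080334 / 0.97529 ≈ 0.0824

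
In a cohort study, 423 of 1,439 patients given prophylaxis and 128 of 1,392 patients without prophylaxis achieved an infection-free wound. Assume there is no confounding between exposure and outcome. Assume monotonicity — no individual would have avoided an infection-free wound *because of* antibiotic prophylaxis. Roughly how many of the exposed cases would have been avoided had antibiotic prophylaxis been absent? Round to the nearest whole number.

about 291 cases

p₁ = P(outcome | exposed) = 423/1439 = 0.29395
p₀ = P(outcome | unexposed) = 128/1392 = 0.091954
PN = (p₁ − p₀)/p₁ = (0.29395 − 0.091954) / 0.29395 ≈ 0.68718.
Attributable cases ≈ PN × (exposed cases) = 0.68718 × 423 ≈ 290.68.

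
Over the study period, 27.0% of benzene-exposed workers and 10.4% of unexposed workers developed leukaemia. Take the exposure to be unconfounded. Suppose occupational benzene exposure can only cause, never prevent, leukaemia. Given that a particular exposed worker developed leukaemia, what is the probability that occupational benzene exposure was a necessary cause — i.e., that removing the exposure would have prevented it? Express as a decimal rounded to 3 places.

p₁ = 0.27, p₀ = 0.104.
Under exogeneity and monotonicity, PN = (p₁ − p₀) / p₁.
PN = (0.27 − 0.104) / 0.27 = 0.166 / 0.27 ≈ 0.6148

PN ≈ 0.615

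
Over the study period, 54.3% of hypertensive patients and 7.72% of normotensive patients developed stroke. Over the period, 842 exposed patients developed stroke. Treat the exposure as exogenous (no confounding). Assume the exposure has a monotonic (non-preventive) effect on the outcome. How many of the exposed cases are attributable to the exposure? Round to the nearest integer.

about 722 cases

p₁ = 0.543, p₀ = 0.0772.
PN = (p₁ − p₀)/p₁ = (0.543 − 0.0772) / 0.543 ≈ 0.85783.
Attributable cases ≈ PN × (exposed cases) = 0.85783 × 842 ≈ 722.29.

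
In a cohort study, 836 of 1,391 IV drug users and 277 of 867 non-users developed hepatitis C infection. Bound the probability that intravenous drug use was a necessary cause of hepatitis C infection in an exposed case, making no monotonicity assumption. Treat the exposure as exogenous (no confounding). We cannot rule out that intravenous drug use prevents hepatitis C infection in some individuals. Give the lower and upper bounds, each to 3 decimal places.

p₁ = P(outcome | exposed) = 836/1391 = 0.60101
p₀ = P(outcome | unexposed) = 277/867 = 0.31949
Under exogeneity alone the bounds on PN are max{0,(p₁−p₀)/p₁} ≤ PN ≤ min{1,(1−p₀)/p₁}.
  lower = (p₁ − p₀)/p₁ = 0.28151 / 0.60101 ≈ 0.4684
  upper = min{1, (1 − p₀)/p₁} = 0.68051 / 0.60101 ≈ 1.1323 → capped at 1

0.468 ≤ PN ≤ 1.000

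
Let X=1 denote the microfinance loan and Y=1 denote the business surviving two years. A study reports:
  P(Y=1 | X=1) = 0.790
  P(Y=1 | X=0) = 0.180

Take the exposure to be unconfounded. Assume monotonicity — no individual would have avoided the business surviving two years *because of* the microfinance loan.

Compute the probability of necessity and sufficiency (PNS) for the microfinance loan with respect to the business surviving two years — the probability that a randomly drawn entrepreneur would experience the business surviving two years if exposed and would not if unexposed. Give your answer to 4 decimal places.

Let p₁ = 0.79, p₀ = 0.18.
Under exogeneity and monotonicity, PNS = p₁ − p₀.
PNS = 0.79 − 0.18 = 0.61

PNS ≈ 0.6100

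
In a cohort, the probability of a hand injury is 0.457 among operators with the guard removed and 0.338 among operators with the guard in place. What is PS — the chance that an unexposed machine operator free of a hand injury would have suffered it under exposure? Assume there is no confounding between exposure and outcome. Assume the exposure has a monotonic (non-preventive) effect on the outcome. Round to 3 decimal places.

Let p₁ = 0.457, p₀ = 0.338.
Under exogeneity and monotonicity, PS = (p₁ − p₀) / (1 − p₀).
PS = (0.457 − 0.338) / (1 − 0.338) = 0.119 / 0.662 ≈ 0.1798

PS ≈ 0.180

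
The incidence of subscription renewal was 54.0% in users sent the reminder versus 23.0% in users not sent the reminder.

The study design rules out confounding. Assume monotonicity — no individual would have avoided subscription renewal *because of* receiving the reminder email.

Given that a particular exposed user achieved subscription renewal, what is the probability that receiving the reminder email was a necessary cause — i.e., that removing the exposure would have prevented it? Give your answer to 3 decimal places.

PN ≈ 0.574

p₁ = 0.54, p₀ = 0.23.
Under exogeneity and monotonicity, PN = (p₁ − p₀) / p₁.
PN = (0.54 − 0.23) / 0.54 = 0.31 / 0.54 ≈ 0.5741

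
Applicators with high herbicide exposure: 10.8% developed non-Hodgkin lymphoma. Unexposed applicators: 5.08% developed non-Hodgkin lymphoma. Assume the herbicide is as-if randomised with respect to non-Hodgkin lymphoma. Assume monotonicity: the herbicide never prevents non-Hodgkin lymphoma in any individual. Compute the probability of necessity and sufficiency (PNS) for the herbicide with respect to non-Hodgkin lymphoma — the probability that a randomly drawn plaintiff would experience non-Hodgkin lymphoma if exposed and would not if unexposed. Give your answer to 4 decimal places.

PNS ≈ 0.0572

p₁ = 0.108, p₀ = 0.0508.
Under exogeneity and monotonicity, PNS = p₁ − p₀.
PNS = 0.108 − 0.0508 = 0.0572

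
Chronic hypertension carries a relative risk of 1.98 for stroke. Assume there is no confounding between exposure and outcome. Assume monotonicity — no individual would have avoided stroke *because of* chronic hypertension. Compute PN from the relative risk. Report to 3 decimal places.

PN ≈ 0.495

Under exogeneity and monotonicity, PN = (RR − 1) / RR = 1 − 1/RR.
PN = (1.98 − 1) / 1.98 = 0.98 / 1.98 ≈ 0.4949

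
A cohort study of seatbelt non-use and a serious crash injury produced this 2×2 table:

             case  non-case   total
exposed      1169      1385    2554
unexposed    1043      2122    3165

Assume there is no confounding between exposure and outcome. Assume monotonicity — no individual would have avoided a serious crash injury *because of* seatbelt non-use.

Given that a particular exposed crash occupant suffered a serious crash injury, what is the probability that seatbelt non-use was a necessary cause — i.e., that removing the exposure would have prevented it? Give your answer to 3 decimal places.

PN ≈ 0.280

p₁ = P(outcome | exposed) = 1169/2554 = 0.45771
p₀ = P(outcome | unexposed) = 1043/3165 = 0.32954
Under exogeneity and monotonicity, PN = (p₁ − p₀)/p₁.
PN = (0.45771 − 0.32954) / 0.45771 ≈ 0.2800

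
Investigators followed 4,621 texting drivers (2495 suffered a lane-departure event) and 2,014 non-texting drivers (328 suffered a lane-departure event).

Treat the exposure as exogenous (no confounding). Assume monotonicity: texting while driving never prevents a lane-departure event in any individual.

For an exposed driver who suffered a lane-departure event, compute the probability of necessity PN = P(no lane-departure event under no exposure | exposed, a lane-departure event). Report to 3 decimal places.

PN ≈ 0.698

p₁ = P(outcome | exposed) = 2495/4621 = 0.53993
p₀ = P(outcome | unexposed) = 328/2014 = 0.16286
Under exogeneity and monotonicity, PN = (p₁ − p₀) / p₁.
PN = (0.53993 − 0.16286) / 0.53993 = 0.37707 / 0.53993 ≈ 0.6984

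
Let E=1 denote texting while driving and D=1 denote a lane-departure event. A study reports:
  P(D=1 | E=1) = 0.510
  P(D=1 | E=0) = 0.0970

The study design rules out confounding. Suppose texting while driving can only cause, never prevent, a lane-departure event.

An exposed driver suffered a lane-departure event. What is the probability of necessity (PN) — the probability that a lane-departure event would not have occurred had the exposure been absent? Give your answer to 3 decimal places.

PN ≈ 0.810

Let p₁ = 0.51, p₀ = 0.097.
Under exogeneity and monotonicity, PN = (p₁ − p₀) / p₁.
PN = (0.51 − 0.097) / 0.51 = 0.413 / 0.51 ≈ 0.8098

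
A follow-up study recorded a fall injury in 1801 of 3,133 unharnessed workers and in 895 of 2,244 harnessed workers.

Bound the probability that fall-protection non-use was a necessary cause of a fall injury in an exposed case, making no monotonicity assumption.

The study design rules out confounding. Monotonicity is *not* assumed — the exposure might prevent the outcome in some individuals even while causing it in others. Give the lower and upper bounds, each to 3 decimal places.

0.306 ≤ PN ≤ 1.000

p₁ = P(outcome | exposed) = 1801/3133 = 0.57485
p₀ = P(outcome | unexposed) = 895/2244 = 0.39884
Under exogeneity alone the bounds on PN are max{0,(p₁−p₀)/p₁} ≤ PN ≤ min{1,(1−p₀)/p₁}.
  lower = (p₁ − p₀)/p₁ = 0.17601 / 0.57485 ≈ 0.3062
  upper = min{1, (1 − p₀)/p₁} = 0.60116 / 0.57485 ≈ 1.0458 → capped at 1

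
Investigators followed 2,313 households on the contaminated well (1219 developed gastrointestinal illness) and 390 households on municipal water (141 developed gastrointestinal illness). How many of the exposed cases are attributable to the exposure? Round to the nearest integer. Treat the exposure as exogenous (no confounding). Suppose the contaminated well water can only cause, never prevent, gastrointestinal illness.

p₁ = P(outcome | exposed) = 1219/2313 = 0.52702
p₀ = P(outcome | unexposed) = 141/390 = 0.36154
PN = (p₁ − p₀)/p₁ = (0.52702 − 0.36154) / 0.52702 ≈ 0.31400.
Attributable cases ≈ PN × (exposed cases) = 0.31400 × 1219 ≈ 382.76.

about 383 cases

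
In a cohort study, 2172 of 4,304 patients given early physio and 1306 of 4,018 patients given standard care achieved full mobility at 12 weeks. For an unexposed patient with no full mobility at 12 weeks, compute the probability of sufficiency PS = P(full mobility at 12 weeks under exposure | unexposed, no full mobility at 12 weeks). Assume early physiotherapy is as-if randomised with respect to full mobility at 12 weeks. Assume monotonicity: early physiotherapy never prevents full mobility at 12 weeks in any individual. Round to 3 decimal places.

p₁ = P(outcome | exposed) = 2172/4304 = 0.50465
p₀ = P(outcome | unexposed) = 1306/4018 = 0.32504
Under exogeneity and monotonicity, PS = (p₁ − p₀) / (1 − p₀).
PS = (0.50465 − 0.32504) / (1 − 0.32504) = 0.17961 / 0.67496 ≈ 0.2661

PS ≈ 0.266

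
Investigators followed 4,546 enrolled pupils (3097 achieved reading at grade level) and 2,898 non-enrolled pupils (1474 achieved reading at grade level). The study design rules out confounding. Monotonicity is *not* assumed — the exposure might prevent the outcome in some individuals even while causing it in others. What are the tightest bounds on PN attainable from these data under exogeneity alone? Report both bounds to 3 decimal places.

0.253 ≤ PN ≤ 0.721

p₁ = P(outcome | exposed) = 3097/4546 = 0.68126
p₀ = P(outcome | unexposed) = 1474/2898 = 0.50863
Under exogeneity alone the bounds on PN are max{0,(p₁−p₀)/p₁} ≤ PN ≤ min{1,(1−p₀)/p₁}.
  lower = (p₁ − p₀)/p₁ = 0.17263 / 0.68126 ≈ 0.2534
  upper = min{1, (1 − p₀)/p₁} = 0.49137 / 0.68126 ≈ 0.7213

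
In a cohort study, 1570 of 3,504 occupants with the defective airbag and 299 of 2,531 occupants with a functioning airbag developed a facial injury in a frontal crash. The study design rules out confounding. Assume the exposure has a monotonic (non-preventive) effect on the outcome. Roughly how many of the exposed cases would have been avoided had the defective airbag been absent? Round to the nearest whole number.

about 1156 cases

p₁ = P(outcome | exposed) = 1570/3504 = 0.44806
p₀ = P(outcome | unexposed) = 299/2531 = 0.11814
PN = (p₁ − p₀)/p₁ = (0.44806 − 0.11814) / 0.44806 ≈ 0.73634.
Attributable cases ≈ PN × (exposed cases) = 0.73634 × 1570 ≈ 1156.05.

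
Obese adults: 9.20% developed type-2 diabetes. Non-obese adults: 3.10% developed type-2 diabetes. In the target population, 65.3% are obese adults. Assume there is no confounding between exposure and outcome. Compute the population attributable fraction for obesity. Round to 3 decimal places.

PAF ≈ 0.562

p₁ = 0.092, p₀ = 0.031.
Overall risk P(Y=1) = π·p₁ + (1−π)·p₀ = 0.653×0.092 + 0.347×0.031 = 0.070833.
Under exogeneity, PAF = [P(Y=1) − p₀] / P(Y=1).
PAF = (0.070833 − 0.031) / 0.070833 ≈ 0.5624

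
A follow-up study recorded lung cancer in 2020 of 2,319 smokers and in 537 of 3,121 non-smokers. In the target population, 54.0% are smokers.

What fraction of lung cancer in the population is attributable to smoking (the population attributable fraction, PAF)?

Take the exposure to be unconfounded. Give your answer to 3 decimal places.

p₁ = P(outcome | exposed) = 2020/2319 = 0.87107
p₀ = P(outcome | unexposed) = 537/3121 = 0.17206
Overall risk P(Y=1) = π·p₁ + (1−π)·p₀ = 0.54×0.87107 + 0.46×0.17206 = 0.54952.
Under exogeneity, PAF = [P(Y=1) − p₀] / P(Y=1).
PAF = (0.54952 − 0.17206) / 0.54952 ≈ 0.6869

PAF ≈ 0.687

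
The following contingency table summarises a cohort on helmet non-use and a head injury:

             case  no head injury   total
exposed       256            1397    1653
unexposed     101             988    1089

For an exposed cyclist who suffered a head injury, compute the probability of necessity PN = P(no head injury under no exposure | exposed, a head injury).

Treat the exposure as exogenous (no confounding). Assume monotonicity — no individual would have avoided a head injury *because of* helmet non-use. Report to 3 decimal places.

PN ≈ 0.401

p₁ = P(outcome | exposed) = 256/1653 = 0.15487
p₀ = P(outcome | unexposed) = 101/1089 = 0.092746
Under exogeneity and monotonicity, PN = (p₁ − p₀) / p₁.
PN = (0.15487 − 0.092746) / 0.15487 = 0.062124 / 0.15487 ≈ 0.4011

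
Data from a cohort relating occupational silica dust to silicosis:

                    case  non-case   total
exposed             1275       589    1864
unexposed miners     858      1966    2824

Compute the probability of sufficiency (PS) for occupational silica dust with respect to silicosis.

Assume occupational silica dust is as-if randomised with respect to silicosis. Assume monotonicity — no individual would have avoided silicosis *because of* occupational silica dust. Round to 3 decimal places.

PS ≈ 0.546

p₁ = P(outcome | exposed) = 1275/1864 = 0.68401
p₀ = P(outcome | unexposed) = 858/2824 = 0.30382
Under exogeneity and monotonicity, PS = (p₁ − p₀) / (1 − p₀).
PS = (0.68401 − 0.30382) / (1 − 0.30382) = 0.38019 / 0.69618 ≈ 0.5461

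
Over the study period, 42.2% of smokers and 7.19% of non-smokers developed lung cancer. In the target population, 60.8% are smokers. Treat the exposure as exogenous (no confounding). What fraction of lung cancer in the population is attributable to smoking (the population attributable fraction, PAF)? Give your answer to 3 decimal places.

p₁ = 0.422, p₀ = 0.0719.
Overall risk P(Y=1) = π·p₁ + (1−π)·p₀ = 0.608×0.422 + 0.392×0.0719 = 0.28476.
Under exogeneity, PAF = [P(Y=1) − p₀] / P(Y=1).
PAF = (0.28476 − 0.0719) / 0.28476 ≈ 0.7475

PAF ≈ 0.748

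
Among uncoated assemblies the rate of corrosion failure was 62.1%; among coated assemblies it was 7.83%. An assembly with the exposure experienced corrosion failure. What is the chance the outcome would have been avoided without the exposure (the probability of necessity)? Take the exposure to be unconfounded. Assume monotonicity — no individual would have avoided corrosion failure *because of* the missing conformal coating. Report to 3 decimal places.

p₁ = 0.621, p₀ = 0.0783.
Under exogeneity and monotonicity, PN = (p₁ − p₀) / p₁.
PN = (0.621 − 0.0783) / 0.621 = 0.5427 / 0.621 ≈ 0.8739

PN ≈ 0.874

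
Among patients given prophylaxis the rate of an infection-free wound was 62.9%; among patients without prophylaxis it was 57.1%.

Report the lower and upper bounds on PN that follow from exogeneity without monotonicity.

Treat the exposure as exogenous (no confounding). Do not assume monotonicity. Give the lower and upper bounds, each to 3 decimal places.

0.092 ≤ PN ≤ 0.682

p₁ = 0.629, p₀ = 0.571.
Under exogeneity alone the bounds on PN are max{0,(p₁−p₀)/p₁} ≤ PN ≤ min{1,(1−p₀)/p₁}.
  lower = (p₁ − p₀)/p₁ = 0.058 / 0.629 ≈ 0.0922
  upper = min{1, (1 − p₀)/p₁} = 0.429 / 0.629 ≈ 0.6820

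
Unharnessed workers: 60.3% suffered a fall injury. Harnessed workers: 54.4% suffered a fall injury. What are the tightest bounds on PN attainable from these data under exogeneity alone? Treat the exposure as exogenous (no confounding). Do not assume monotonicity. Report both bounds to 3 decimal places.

p₁ = 0.603, p₀ = 0.544.
Under exogeneity alone the bounds on PN are max{0,(p₁−p₀)/p₁} ≤ PN ≤ min{1,(1−p₀)/p₁}.
  lower = (p₁ − p₀)/p₁ = 0.059 / 0.603 ≈ 0.0978
  upper = min{1, (1 − p₀)/p₁} = 0.456 / 0.603 ≈ 0.7562

0.098 ≤ PN ≤ 0.756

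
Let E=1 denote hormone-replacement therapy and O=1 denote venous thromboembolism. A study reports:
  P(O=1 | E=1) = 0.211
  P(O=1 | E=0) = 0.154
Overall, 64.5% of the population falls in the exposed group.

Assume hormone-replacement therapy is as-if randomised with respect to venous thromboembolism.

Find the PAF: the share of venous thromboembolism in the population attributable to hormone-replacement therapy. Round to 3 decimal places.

Let p₁ = 0.211, p₀ = 0.154.
Overall risk P(Y=1) = π·p₁ + (1−π)·p₀ = 0.645×0.211 + 0.355×0.154 = 0.19076.
Under exogeneity, PAF = [P(Y=1) − p₀] / P(Y=1).
PAF = (0.19076 − 0.154) / 0.19076 ≈ 0.1927

PAF ≈ 0.193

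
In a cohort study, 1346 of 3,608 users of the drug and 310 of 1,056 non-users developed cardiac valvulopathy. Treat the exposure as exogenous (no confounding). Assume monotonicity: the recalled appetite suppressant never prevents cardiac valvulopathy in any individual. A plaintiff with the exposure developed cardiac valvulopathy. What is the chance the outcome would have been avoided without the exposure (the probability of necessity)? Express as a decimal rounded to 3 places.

PN ≈ 0.213

p₁ = P(outcome | exposed) = 1346/3608 = 0.37306
p₀ = P(outcome | unexposed) = 310/1056 = 0.29356
Under exogeneity and monotonicity, PN = (p₁ − p₀) / p₁.
PN = (0.37306 − 0.29356) / 0.37306 = 0.079499 / 0.37306 ≈ 0.2131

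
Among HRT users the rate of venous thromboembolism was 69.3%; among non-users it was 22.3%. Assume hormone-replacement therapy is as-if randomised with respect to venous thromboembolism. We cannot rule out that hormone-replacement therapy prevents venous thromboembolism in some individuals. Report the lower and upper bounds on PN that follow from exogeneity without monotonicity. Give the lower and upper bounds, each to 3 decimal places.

0.678 ≤ PN ≤ 1.000

p₁ = 0.693, p₀ = 0.223.
Under exogeneity alone the bounds on PN are max{0,(p₁−p₀)/p₁} ≤ PN ≤ min{1,(1−p₀)/p₁}.
  lower = (p₁ − p₀)/p₁ = 0.47 / 0.693 ≈ 0.6782
  upper = min{1, (1 − p₀)/p₁} = 0.777 / 0.693 ≈ 1.1212 → capped at 1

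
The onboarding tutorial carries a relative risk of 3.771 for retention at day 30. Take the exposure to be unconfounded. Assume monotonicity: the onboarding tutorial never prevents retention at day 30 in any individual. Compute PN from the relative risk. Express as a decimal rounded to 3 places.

PN ≈ 0.735

Under exogeneity and monotonicity, PN = (RR − 1) / RR = 1 − 1/RR.
PN = (3.771 − 1) / 3.771 = 2.771 / 3.771 ≈ 0.7348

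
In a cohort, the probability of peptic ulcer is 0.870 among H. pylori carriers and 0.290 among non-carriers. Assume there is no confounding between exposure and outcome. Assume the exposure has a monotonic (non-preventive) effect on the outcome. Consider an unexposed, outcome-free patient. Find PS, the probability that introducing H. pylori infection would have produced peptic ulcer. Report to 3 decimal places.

PS ≈ 0.817

Let p₁ = 0.87, p₀ = 0.29.
Under exogeneity and monotonicity, PS = (p₁ − p₀) / (1 − p₀).
PS = (0.87 − 0.29) / (1 − 0.29) = 0.58 / 0.71 ≈ 0.8169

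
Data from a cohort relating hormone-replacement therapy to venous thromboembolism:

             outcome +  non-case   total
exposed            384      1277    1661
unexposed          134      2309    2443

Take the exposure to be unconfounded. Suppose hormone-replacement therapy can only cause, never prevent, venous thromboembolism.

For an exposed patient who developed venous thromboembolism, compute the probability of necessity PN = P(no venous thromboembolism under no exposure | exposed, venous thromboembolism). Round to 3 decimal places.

p₁ = P(outcome | exposed) = 384/1661 = 0.23119
p₀ = P(outcome | unexposed) = 134/2443 = 0.054851
Under exogeneity and monotonicity, PN = (p₁ − p₀) / p₁.
PN = (0.23119 − 0.054851) / 0.23119 = 0.17634 / 0.23119 ≈ 0.7627

PN ≈ 0.763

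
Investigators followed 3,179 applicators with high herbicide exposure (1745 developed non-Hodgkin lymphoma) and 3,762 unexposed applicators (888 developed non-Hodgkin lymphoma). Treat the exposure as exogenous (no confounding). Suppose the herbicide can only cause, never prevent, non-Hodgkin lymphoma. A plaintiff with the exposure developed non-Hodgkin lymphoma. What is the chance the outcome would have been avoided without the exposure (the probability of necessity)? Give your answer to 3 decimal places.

p₁ = P(outcome | exposed) = 1745/3179 = 0.54891
p₀ = P(outcome | unexposed) = 888/3762 = 0.23604
Under exogeneity and monotonicity, PN = (p₁ − p₀) / p₁.
PN = (0.54891 − 0.23604) / 0.54891 = 0.31287 / 0.54891 ≈ 0.5700

PN ≈ 0.570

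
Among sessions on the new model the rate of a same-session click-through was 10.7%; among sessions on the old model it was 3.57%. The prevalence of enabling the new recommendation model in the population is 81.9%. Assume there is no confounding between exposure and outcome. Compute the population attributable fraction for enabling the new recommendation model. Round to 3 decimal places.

p₁ = 0.107, p₀ = 0.0357.
Overall risk P(Y=1) = π·p₁ + (1−π)·p₀ = 0.819×0.107 + 0.181×0.0357 = 0.094095.
Under exogeneity, PAF = [P(Y=1) − p₀] / P(Y=1).
PAF = (0.094095 − 0.0357) / 0.094095 ≈ 0.6206

PAF ≈ 0.621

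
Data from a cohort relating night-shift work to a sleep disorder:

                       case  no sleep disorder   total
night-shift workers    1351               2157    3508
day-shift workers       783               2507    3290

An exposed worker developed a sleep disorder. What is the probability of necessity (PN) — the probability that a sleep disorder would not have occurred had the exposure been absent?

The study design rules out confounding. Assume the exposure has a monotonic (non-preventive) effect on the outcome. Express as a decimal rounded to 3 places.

PN ≈ 0.382

p₁ = P(outcome | exposed) = 1351/3508 = 0.38512
p₀ = P(outcome | unexposed) = 783/3290 = 0.23799
Under exogeneity and monotonicity, PN = (p₁ − p₀) / p₁.
PN = (0.38512 − 0.23799) / 0.38512 = 0.14713 / 0.38512 ≈ 0.3820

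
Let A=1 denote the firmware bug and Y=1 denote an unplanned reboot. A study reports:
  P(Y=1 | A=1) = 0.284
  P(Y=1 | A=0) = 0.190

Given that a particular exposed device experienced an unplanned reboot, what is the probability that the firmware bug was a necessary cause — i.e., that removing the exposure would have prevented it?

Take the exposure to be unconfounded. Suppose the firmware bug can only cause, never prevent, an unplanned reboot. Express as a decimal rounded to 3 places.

Let p₁ = 0.284, p₀ = 0.19.
Under exogeneity and monotonicity, PN = (p₁ − p₀) / p₁.
PN = (0.284 − 0.19) / 0.284 = 0.094 / 0.284 ≈ 0.3310

PN ≈ 0.331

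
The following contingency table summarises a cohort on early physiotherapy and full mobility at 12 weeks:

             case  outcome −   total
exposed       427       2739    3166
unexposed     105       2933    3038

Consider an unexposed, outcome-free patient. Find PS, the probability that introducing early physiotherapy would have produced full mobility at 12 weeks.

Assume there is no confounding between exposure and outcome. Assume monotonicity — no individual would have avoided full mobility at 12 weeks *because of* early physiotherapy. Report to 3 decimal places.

PS ≈ 0.104

p₁ = P(outcome | exposed) = 427/3166 = 0.13487
p₀ = P(outcome | unexposed) = 105/3038 = 0.034562
Under exogeneity and monotonicity, PS = (p₁ − p₀)/(1 − p₀).
PS = (0.13487 − 0.034562) / 0.96544 ≈ 0.1039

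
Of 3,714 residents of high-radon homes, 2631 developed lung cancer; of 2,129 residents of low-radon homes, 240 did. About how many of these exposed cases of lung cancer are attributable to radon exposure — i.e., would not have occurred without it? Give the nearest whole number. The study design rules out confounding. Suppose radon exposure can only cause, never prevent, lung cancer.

about 2212 cases

p₁ = P(outcome | exposed) = 2631/3714 = 0.7084
p₀ = P(outcome | unexposed) = 240/2129 = 0.11273
PN = (p₁ − p₀)/p₁ = (0.7084 − 0.11273) / 0.7084 ≈ 0.84087.
Attributable cases ≈ PN × (exposed cases) = 0.84087 × 2631 ≈ 2212.32.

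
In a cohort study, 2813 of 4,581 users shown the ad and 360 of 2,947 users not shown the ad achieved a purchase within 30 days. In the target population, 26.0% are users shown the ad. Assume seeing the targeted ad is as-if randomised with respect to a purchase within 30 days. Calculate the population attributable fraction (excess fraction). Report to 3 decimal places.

PAF ≈ 0.511

p₁ = P(outcome | exposed) = 2813/4581 = 0.61406
p₀ = P(outcome | unexposed) = 360/2947 = 0.12216
Overall risk P(Y=1) = π·p₁ + (1−π)·p₀ = 0.26×0.61406 + 0.74×0.12216 = 0.25005.
Under exogeneity, PAF = [P(Y=1) − p₀] / P(Y=1).
PAF = (0.25005 − 0.12216) / 0.25005 ≈ 0.5115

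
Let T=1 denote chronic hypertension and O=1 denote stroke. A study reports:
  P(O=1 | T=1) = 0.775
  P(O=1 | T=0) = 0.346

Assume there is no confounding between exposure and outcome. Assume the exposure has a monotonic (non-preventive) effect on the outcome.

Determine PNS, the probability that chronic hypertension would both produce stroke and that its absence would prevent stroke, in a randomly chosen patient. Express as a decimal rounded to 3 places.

PNS ≈ 0.429

Let p₁ = 0.775, p₀ = 0.346.
Under exogeneity and monotonicity, PNS = p₁ − p₀.
PNS = 0.775 − 0.346 = 0.429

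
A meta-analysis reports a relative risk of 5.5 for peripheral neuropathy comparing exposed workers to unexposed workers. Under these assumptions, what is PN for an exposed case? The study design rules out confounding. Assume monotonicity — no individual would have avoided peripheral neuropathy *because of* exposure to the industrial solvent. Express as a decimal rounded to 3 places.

Under exogeneity and monotonicity, PN = (RR − 1) / RR = 1 − 1/RR.
PN = (5.5 − 1) / 5.5 = 4.5 / 5.5 ≈ 0.8182

PN ≈ 0.818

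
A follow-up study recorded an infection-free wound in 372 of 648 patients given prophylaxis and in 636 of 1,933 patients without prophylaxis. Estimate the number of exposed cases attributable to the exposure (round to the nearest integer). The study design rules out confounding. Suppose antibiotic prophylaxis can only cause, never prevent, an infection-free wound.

p₁ = P(outcome | exposed) = 372/648 = 0.57407
p₀ = P(outcome | unexposed) = 636/1933 = 0.32902
PN = (p₁ − p₀)/p₁ = (0.57407 − 0.32902) / 0.57407 ≈ 0.42686.
Attributable cases ≈ PN × (exposed cases) = 0.42686 × 372 ≈ 158.79.

about 159 cases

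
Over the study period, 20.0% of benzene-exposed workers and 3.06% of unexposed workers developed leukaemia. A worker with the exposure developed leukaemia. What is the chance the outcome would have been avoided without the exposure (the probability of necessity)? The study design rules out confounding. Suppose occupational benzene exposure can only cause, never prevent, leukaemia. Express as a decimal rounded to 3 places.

p₁ = 0.2, p₀ = 0.0306.
Under exogeneity and monotonicity, PN = (p₁ − p₀) / p₁.
PN = (0.2 − 0.0306) / 0.2 = 0.1694 / 0.2 ≈ 0.8470

PN ≈ 0.847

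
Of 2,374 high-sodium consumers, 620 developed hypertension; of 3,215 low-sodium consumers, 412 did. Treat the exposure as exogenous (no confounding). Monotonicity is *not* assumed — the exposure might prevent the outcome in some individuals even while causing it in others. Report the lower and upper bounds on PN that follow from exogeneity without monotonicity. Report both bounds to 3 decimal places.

0.509 ≤ PN ≤ 1.000

p₁ = P(outcome | exposed) = 620/2374 = 0.26116
p₀ = P(outcome | unexposed) = 412/3215 = 0.12815
Under exogeneity alone the bounds on PN are max{0,(p₁−p₀)/p₁} ≤ PN ≤ min{1,(1−p₀)/p₁}.
  lower = (p₁ − p₀)/p₁ = 0.13301 / 0.26116 ≈ 0.5093
  upper = min{1, (1 − p₀)/p₁} = 0.87185 / 0.26116 ≈ 3.3383 → capped at 1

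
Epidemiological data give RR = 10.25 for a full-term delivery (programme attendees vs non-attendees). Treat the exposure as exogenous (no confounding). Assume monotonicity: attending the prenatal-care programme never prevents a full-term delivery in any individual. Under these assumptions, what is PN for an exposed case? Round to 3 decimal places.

PN ≈ 0.902

Under exogeneity and monotonicity, PN = (RR − 1) / RR = 1 − 1/RR.
PN = (10.25 − 1) / 10.25 = 9.25 / 10.25 ≈ 0.9024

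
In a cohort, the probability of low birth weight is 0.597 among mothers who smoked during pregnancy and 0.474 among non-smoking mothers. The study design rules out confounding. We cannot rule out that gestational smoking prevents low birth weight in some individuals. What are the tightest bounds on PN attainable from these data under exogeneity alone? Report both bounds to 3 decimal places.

0.206 ≤ PN ≤ 0.881

Let p₁ = 0.597, p₀ = 0.474.
Under exogeneity alone the bounds on PN are max{0,(p₁−p₀)/p₁} ≤ PN ≤ min{1,(1−p₀)/p₁}.
  lower = (p₁ − p₀)/p₁ = 0.123 / 0.597 ≈ 0.2060
  upper = min{1, (1 − p₀)/p₁} = 0.526 / 0.597 ≈ 0.8811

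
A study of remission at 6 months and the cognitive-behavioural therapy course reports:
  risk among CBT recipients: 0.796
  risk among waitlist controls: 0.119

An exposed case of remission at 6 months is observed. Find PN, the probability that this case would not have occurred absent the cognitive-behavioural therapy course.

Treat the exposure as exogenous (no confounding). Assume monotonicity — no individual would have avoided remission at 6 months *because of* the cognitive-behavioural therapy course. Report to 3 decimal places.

Let p₁ = 0.796, p₀ = 0.119.
Under exogeneity and monotonicity, PN = (p₁ − p₀) / p₁.
PN = (0.796 − 0.119) / 0.796 = 0.677 / 0.796 ≈ 0.8505

PN ≈ 0.851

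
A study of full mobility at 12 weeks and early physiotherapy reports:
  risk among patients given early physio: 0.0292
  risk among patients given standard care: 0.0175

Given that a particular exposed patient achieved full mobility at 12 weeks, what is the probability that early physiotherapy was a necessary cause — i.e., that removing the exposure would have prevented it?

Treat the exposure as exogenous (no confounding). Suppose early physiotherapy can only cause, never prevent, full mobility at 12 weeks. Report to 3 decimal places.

PN ≈ 0.401

Let p₁ = 0.0292, p₀ = 0.0175.
Under exogeneity and monotonicity, PN = (p₁ − p₀) / p₁.
PN = (0.0292 − 0.0175) / 0.0292 = 0.0117 / 0.0292 ≈ 0.4007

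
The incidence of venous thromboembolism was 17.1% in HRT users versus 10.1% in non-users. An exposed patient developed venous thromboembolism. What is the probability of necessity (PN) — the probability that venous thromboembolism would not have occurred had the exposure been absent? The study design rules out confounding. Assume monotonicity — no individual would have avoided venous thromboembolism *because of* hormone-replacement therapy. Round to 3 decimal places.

PN ≈ 0.409

p₁ = 0.171, p₀ = 0.101.
Under exogeneity and monotonicity, PN = (p₁ − p₀) / p₁.
PN = (0.171 − 0.101) / 0.171 = 0.07 / 0.171 ≈ 0.4094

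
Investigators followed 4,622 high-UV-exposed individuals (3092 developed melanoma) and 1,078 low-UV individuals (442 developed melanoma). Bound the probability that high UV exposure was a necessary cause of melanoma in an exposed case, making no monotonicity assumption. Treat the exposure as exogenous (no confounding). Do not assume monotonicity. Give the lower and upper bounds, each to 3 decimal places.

0.387 ≤ PN ≤ 0.882

p₁ = P(outcome | exposed) = 3092/4622 = 0.66897
p₀ = P(outcome | unexposed) = 442/1078 = 0.41002
Under exogeneity alone the bounds on PN are max{0,(p₁−p₀)/p₁} ≤ PN ≤ min{1,(1−p₀)/p₁}.
  lower = (p₁ − p₀)/p₁ = 0.25896 / 0.66897 ≈ 0.3871
  upper = min{1, (1 − p₀)/p₁} = 0.58998 / 0.66897 ≈ 0.8819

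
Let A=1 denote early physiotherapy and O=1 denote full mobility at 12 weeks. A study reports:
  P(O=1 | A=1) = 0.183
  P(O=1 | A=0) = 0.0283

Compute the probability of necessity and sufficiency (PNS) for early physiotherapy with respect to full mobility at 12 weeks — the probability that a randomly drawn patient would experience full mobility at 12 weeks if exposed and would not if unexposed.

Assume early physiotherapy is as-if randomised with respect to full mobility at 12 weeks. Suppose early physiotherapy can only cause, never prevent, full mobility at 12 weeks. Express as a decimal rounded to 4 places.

Let p₁ = 0.183, p₀ = 0.0283.
Under exogeneity and monotonicity, PNS = p₁ − p₀.
PNS = 0.183 − 0.0283 = 0.1547

PNS ≈ 0.1547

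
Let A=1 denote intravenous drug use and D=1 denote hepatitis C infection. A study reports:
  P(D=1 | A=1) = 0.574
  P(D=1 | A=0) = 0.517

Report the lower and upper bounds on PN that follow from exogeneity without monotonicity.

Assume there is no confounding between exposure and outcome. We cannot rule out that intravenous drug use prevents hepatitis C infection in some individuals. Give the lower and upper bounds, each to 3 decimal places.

0.099 ≤ PN ≤ 0.841

Let p₁ = 0.574, p₀ = 0.517.
Under exogeneity alone the bounds on PN are max{0,(p₁−p₀)/p₁} ≤ PN ≤ min{1,(1−p₀)/p₁}.
  lower = (p₁ − p₀)/p₁ = 0.057 / 0.574 ≈ 0.0993
  upper = min{1, (1 − p₀)/p₁} = 0.483 / 0.574 ≈ 0.8415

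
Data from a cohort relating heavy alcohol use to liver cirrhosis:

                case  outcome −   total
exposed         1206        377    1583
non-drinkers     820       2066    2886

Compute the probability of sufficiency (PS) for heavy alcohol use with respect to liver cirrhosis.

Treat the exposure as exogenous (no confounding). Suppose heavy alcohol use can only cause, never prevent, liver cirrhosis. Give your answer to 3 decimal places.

PS ≈ 0.667

p₁ = P(outcome | exposed) = 1206/1583 = 0.76184
p₀ = P(outcome | unexposed) = 820/2886 = 0.28413
Under exogeneity and monotonicity, PS = (p₁ − p₀) / (1 − p₀).
PS = (0.76184 − 0.28413) / (1 − 0.28413) = 0.47771 / 0.71587 ≈ 0.6673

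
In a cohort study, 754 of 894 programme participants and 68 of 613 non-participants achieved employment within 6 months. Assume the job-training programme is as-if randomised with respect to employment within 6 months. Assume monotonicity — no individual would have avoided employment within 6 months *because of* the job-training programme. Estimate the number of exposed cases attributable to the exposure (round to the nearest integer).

p₁ = P(outcome | exposed) = 754/894 = 0.8434
p₀ = P(outcome | unexposed) = 68/613 = 0.11093
PN = (p₁ − p₀)/p₁ = (0.8434 − 0.11093) / 0.8434 ≈ 0.86847.
Attributable cases ≈ PN × (exposed cases) = 0.86847 × 754 ≈ 654.83.

about 655 cases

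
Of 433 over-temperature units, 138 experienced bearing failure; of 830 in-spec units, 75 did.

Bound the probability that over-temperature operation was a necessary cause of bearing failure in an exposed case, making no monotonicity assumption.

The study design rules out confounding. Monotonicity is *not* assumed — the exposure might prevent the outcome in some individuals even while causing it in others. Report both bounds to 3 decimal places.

0.716 ≤ PN ≤ 1.000

p₁ = P(outcome | exposed) = 138/433 = 0.31871
p₀ = P(outcome | unexposed) = 75/830 = 0.090361
Under exogeneity alone the bounds on PN are max{0,(p₁−p₀)/p₁} ≤ PN ≤ min{1,(1−p₀)/p₁}.
  lower = (p₁ − p₀)/p₁ = 0.22835 / 0.31871 ≈ 0.7165
  upper = min{1, (1 − p₀)/p₁} = 0.90964 / 0.31871 ≈ 2.8542 → capped at 1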